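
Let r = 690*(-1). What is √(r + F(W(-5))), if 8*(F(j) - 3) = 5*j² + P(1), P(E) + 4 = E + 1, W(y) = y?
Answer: 3*I*√1194/4 ≈ 25.916*I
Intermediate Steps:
P(E) = -3 + E (P(E) = -4 + (E + 1) = -4 + (1 + E) = -3 + E)
r = -690
F(j) = 11/4 + 5*j²/8 (F(j) = 3 + (5*j² + (-3 + 1))/8 = 3 + (5*j² - 2)/8 = 3 + (-2 + 5*j²)/8 = 3 + (-¼ + 5*j²/8) = 11/4 + 5*j²/8)
√(r + F(W(-5))) = √(-690 + (11/4 + (5/8)*(-5)²)) = √(-690 + (11/4 + (5/8)*25)) = √(-690 + (11/4 + 125/8)) = √(-690 + 147/8) = √(-5373/8) = 3*I*√1194/4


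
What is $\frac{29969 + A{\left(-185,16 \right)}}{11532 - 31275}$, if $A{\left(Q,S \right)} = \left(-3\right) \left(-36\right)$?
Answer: $- \frac{30077}{19743} \approx -1.5234$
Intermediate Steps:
$A{\left(Q,S \right)} = 108$
$\frac{29969 + A{\left(-185,16 \right)}}{11532 - 31275} = \frac{29969 + 108}{11532 - 31275} = \frac{30077}{-19743} = 30077 \left(- \frac{1}{19743}\right) = - \frac{30077}{19743}$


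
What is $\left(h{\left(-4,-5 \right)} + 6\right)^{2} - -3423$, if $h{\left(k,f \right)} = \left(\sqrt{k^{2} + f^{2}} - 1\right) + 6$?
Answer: $3585 + 22 \sqrt{41} \approx 3725.9$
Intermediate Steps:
$h{\left(k,f \right)} = 5 + \sqrt{f^{2} + k^{2}}$ ($h{\left(k,f \right)} = \left(\sqrt{f^{2} + k^{2}} - 1\right) + 6 = \left(-1 + \sqrt{f^{2} + k^{2}}\right) + 6 = 5 + \sqrt{f^{2} + k^{2}}$)
$\left(h{\left(-4,-5 \right)} + 6\right)^{2} - -3423 = \left(\left(5 + \sqrt{\left(-5\right)^{2} + \left(-4\right)^{2}}\right) + 6\right)^{2} - -3423 = \left(\left(5 + \sqrt{25 + 16}\right) + 6\right)^{2} + 3423 = \left(\left(5 + \sqrt{41}\right) + 6\right)^{2} + 3423 = \left(11 + \sqrt{41}\right)^{2} + 3423 = 3423 + \left(11 + \sqrt{41}\right)^{2}$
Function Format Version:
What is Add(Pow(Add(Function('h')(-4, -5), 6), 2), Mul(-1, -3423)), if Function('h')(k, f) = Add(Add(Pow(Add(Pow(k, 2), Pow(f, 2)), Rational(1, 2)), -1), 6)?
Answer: Add(3585, Mul(22, Pow(41, Rational(1, 2)))) ≈ 3725.9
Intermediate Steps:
Function('h')(k, f) = Add(5, Pow(Add(Pow(f, 2), Pow(k, 2)), Rational(1, 2))) (Function('h')(k, f) = Add(Add(Pow(Add(Pow(f, 2), Pow(k, 2)), Rational(1, 2)), -1), 6) = Add(Add(-1, Pow(Add(Pow(f, 2), Pow(k, 2)), Rational(1, 2))), 6) = Add(5, Pow(Add(Pow(f, 2), Pow(k, 2)), Rational(1, 2))))
Add(Pow(Add(Function('h')(-4, -5), 6), 2), Mul(-1, -3423)) = Add(Pow(Add(Add(5, Pow(Add(Pow(-5, 2), Pow(-4, 2)), Rational(1, 2))), 6), 2), Mul(-1, -3423)) = Add(Pow(Add(Add(5, Pow(Add(25, 16), Rational(1, 2))), 6), 2), 3423) = Add(Pow(Add(Add(5, Pow(41, Rational(1, 2))), 6), 2), 3423) = Add(Pow(Add(11, Pow(41, Rational(1, 2))), 2), 3423) = Add(3423, Pow(Add(11, Pow(41, Rational(1, 2))), 2))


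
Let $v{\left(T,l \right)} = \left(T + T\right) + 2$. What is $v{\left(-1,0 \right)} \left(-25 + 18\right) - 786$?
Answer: $-786$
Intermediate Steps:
$v{\left(T,l \right)} = 2 + 2 T$ ($v{\left(T,l \right)} = 2 T + 2 = 2 + 2 T$)
$v{\left(-1,0 \right)} \left(-25 + 18\right) - 786 = \left(2 + 2 \left(-1\right)\right) \left(-25 + 18\right) - 786 = \left(2 - 2\right) \left(-7\right) - 786 = 0 \left(-7\right) - 786 = 0 - 786 = -786$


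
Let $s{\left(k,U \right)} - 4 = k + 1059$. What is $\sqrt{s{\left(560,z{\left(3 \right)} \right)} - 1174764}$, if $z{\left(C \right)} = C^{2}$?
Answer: $3 i \sqrt{130349} \approx 1083.1 i$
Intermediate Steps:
$s{\left(k,U \right)} = 1063 + k$ ($s{\left(k,U \right)} = 4 + \left(k + 1059\right) = 4 + \left(1059 + k\right) = 1063 + k$)
$\sqrt{s{\left(560,z{\left(3 \right)} \right)} - 1174764} = \sqrt{\left(1063 + 560\right) - 1174764} = \sqrt{1623 - 1174764} = \sqrt{-1173141} = 3 i \sqrt{130349}$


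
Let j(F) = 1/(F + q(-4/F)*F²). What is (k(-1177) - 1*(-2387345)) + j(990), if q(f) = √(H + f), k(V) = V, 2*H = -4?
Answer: 4639949943797521/1944519390 - 4*I*√3410/324086565 ≈ 2.3862e+6 - 7.2074e-7*I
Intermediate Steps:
H = -2 (H = (½)*(-4) = -2)
q(f) = √(-2 + f)
j(F) = 1/(F + F²*√(-2 - 4/F)) (j(F) = 1/(F + √(-2 - 4/F)*F²) = 1/(F + F²*√(-2 - 4/F)))
(k(-1177) - 1*(-2387345)) + j(990) = (-1177 - 1*(-2387345)) + 1/(990*(1 + 990*√2*√((-2 - 1*990)/990))) = (-1177 + 2387345) + 1/(990*(1 + 990*√2*√((-2 - 990)/990))) = 2386168 + 1/(990*(1 + 990*√2*√((1/990)*(-992)))) = 2386168 + 1/(990*(1 + 990*√2*√(-496/495))) = 2386168 + 1/(990*(1 + 990*√2*(4*I*√1705/165))) = 2386168 + 1/(990*(1 + 24*I*√3410))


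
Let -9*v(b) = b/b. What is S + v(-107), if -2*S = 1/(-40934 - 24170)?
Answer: -130199/1171872 ≈ -0.11110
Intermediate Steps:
S = 1/130208 (S = -1/(2*(-40934 - 24170)) = -1/2/(-65104) = -1/2*(-1/65104) = 1/130208 ≈ 7.6800e-6)
v(b) = -1/9 (v(b) = -b/(9*b) = -1/9*1 = -1/9)
S + v(-107) = 1/130208 - 1/9 = -130199/1171872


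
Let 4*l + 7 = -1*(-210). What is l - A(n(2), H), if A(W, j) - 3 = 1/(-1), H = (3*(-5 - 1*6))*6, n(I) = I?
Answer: 195/4 ≈ 48.750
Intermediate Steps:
H = -198 (H = (3*(-5 - 6))*6 = (3*(-11))*6 = -33*6 = -198)
A(W, j) = 2 (A(W, j) = 3 + 1/(-1) = 3 - 1 = 2)
l = 203/4 (l = -7/4 + (-1*(-210))/4 = -7/4 + (1/4)*210 = -7/4 + 105/2 = 203/4 ≈ 50.750)
l - A(n(2), H) = 203/4 - 1*2 = 203/4 - 2 = 195/4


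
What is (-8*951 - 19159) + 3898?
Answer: -22869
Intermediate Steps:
(-8*951 - 19159) + 3898 = (-7608 - 19159) + 3898 = -26767 + 3898 = -22869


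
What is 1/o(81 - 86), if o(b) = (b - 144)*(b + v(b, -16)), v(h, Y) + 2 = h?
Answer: 1/1788 ≈ 0.00055928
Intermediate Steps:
v(h, Y) = -2 + h
o(b) = (-144 + b)*(-2 + 2*b) (o(b) = (b - 144)*(b + (-2 + b)) = (-144 + b)*(-2 + 2*b))
1/o(81 - 86) = 1/(288 - 290*(81 - 86) + 2*(81 - 86)²) = 1/(288 - 290*(-5) + 2*(-5)²) = 1/(288 + 1450 + 2*25) = 1/(288 + 1450 + 50) = 1/1788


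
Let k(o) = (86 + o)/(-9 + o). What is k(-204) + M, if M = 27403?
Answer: 5836957/213 ≈ 27404.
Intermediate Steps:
k(o) = (86 + o)/(-9 + o)
k(-204) + M = (86 - 204)/(-9 - 204) + 27403 = -118/(-213) + 27403 = -1/213*(-118) + 27403 = 118/213 + 27403 = 5836957/213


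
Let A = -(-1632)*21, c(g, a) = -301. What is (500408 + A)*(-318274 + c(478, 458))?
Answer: -170335681000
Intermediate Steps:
A = 34272 (A = -102*(-336) = 34272)
(500408 + A)*(-318274 + c(478, 458)) = (500408 + 34272)*(-318274 - 301) = 534680*(-318575) = -170335681000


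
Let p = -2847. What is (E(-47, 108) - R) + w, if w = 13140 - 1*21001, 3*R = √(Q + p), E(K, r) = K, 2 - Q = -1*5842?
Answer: -7908 - 3*√37 ≈ -7926.3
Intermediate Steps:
Q = 5844 (Q = 2 - (-1)*5842 = 2 - 1*(-5842) = 2 + 5842 = 5844)
R = 3*√37 (R = √(5844 - 2847)/3 = √2997/3 = (9*√37)/3 = 3*√37 ≈ 18.248)
w = -7861 (w = 13140 - 21001 = -7861)
(E(-47, 108) - R) + w = (-47 - 3*√37) - 7861 = -7908 - 3*√37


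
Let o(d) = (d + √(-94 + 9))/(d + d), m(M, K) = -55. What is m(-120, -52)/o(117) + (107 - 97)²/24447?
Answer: -18405335365/168366489 + 6435*I*√85/6887 ≈ -109.32 + 8.6145*I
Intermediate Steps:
o(d) = (d + I*√85)/(2*d) (o(d) = (d + √(-85))/((2*d)) = (d + I*√85)*(1/(2*d)) = (d + I*√85)/(2*d))
m(-120, -52)/o(117) + (107 - 97)²/24447 = -55*234/(117 + I*√85) + (107 - 97)²/24447 = -55*234/(117 + I*√85) + 10²*(1/24447) = -55/(½ + I*√85/234) + 100*(1/24447) = -55/(½ + I*√85/234) + 100/24447 = 100/24447 - 55/(½ + I*√85/234)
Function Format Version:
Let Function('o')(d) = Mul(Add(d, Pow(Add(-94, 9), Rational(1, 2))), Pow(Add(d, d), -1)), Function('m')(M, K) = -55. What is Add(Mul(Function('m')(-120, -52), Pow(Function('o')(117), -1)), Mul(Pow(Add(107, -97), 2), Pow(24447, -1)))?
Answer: Add(Rational(-18405335365, 168366489), Mul(Rational(6435, 6887), I, Pow(85, Rational(1, 2)))) ≈ Add(-109.32, Mul(8.6145, I))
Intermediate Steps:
Function('o')(d) = Mul(Rational(1, 2), Pow(d, -1), Add(d, Mul(I, Pow(85, Rational(1, 2))))) (Function('o')(d) = Mul(Add(d, Pow(-85, Rational(1, 2))), Pow(Mul(2, d), -1)) = Mul(Add(d, Mul(I, Pow(85, Rational(1, 2)))), Mul(Rational(1, 2), Pow(d, -1))) = Mul(Rational(1, 2), Pow(d, -1), Add(d, Mul(I, Pow(85, Rational(1, 2))))))
Add(Mul(Function('m')(-120, -52), Pow(Function('o')(117), -1)), Mul(Pow(Add(107, -97), 2), Pow(24447, -1))) = Add(Mul(-55, Pow(Mul(Rational(1, 2), Pow(117, -1), Add(117, Mul(I, Pow(85, Rational(1, 2))))), -1)), Mul(Pow(Add(107, -97), 2), Pow(24447, -1))) = Add(Mul(-55, Pow(Mul(Rational(1, 2), Rational(1, 117), Add(117, Mul(I, Pow(85, Rational(1, 2))))), -1)), Mul(Pow(10, 2), Rational(1, 24447))) = Add(Mul(-55, Pow(Add(Rational(1, 2), Mul(Rational(1, 234), I, Pow(85, Rational(1, 2)))), -1)), Mul(100, Rational(1, 24447))) = Add(Mul(-55, Pow(Add(Rational(1, 2), Mul(Rational(1, 234), I, Pow(85, Rational(1, 2)))), -1)), Rational(100, 24447)) = Add(Rational(100, 24447), Mul(-55, Pow(Add(Rational(1, 2), Mul(Rational(1, 234), I, Pow(85, Rational(1, 2)))), -1)))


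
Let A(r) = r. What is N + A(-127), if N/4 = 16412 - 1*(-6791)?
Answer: 92685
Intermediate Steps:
N = 92812 (N = 4*(16412 - 1*(-6791)) = 4*(16412 + 6791) = 4*23203 = 92812)
N + A(-127) = 92812 - 127 = 92685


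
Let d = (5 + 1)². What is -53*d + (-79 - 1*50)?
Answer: -2037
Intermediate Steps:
d = 36 (d = 6² = 36)
-53*d + (-79 - 1*50) = -53*36 + (-79 - 1*50) = -1908 + (-79 - 50) = -1908 - 129 = -2037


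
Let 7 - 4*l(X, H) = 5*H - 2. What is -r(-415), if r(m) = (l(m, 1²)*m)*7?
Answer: 2905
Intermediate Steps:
l(X, H) = 9/4 - 5*H/4 (l(X, H) = 7/4 - (5*H - 2)/4 = 7/4 - (-2 + 5*H)/4 = 7/4 + (½ - 5*H/4) = 9/4 - 5*H/4)
r(m) = 7*m (r(m) = ((9/4 - 5/4*1²)*m)*7 = ((9/4 - 5/4*1)*m)*7 = ((9/4 - 5/4)*m)*7 = (1*m)*7 = m*7 = 7*m)
-r(-415) = -7*(-415) = -1*(-2905) = 2905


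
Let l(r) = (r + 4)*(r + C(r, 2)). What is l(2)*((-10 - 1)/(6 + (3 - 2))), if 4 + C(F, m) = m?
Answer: 0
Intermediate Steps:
C(F, m) = -4 + m
l(r) = (-2 + r)*(4 + r) (l(r) = (r + 4)*(r + (-4 + 2)) = (4 + r)*(r - 2) = (4 + r)*(-2 + r) = (-2 + r)*(4 + r))
l(2)*((-10 - 1)/(6 + (3 - 2))) = (-8 + 2**2 + 2*2)*((-10 - 1)/(6 + (3 - 2))) = (-8 + 4 + 4)*(-11/(6 + 1)) = 0*(-11/7) = 0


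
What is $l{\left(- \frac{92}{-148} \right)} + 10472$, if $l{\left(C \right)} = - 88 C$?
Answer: $\frac{385440}{37} \approx 10417.0$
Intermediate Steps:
$l{\left(- \frac{92}{-148} \right)} + 10472 = - 88 \left(- \frac{92}{-148}\right) + 10472 = - 88 \left(\left(-92\right) \left(- \frac{1}{148}\right)\right) + 10472 = \left(-88\right) \frac{23}{37} + 10472 = - \frac{2024}{37} + 10472 = \frac{385440}{37}$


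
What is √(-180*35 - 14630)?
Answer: I*√20930 ≈ 144.67*I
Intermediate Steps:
√(-180*35 - 14630) = √(-6300 - 14630) = √(-20930) = I*√20930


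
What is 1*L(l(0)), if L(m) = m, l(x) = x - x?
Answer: 0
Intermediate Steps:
l(x) = 0
1*L(l(0)) = 1*0 = 0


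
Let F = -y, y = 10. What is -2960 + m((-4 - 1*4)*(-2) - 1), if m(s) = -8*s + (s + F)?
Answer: -3075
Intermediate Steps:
F = -10 (F = -1*10 = -10)
m(s) = -10 - 7*s (m(s) = -8*s + (s - 10) = -8*s + (-10 + s) = -10 - 7*s)
-2960 + m((-4 - 1*4)*(-2) - 1) = -2960 + (-10 - 7*((-4 - 1*4)*(-2) - 1)) = -2960 + (-10 - 7*((-4 - 4)*(-2) - 1)) = -2960 + (-10 - 7*(-8*(-2) - 1)) = -2960 + (-10 - 7*(16 - 1)) = -2960 + (-10 - 7*15) = -2960 + (-10 - 105) = -2960 - 115 = -3075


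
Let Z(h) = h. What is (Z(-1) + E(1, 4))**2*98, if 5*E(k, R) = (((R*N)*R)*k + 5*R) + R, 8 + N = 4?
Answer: 7938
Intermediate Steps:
N = -4 (N = -8 + 4 = -4)
E(k, R) = 6*R/5 - 4*k*R**2/5 (E(k, R) = ((((R*(-4))*R)*k + 5*R) + R)/5 = ((((-4*R)*R)*k + 5*R) + R)/5 = (((-4*R**2)*k + 5*R) + R)/5 = ((-4*k*R**2 + 5*R) + R)/5 = ((5*R - 4*k*R**2) + R)/5 = (6*R - 4*k*R**2)/5 = 6*R/5 - 4*k*R**2/5)
(Z(-1) + E(1, 4))**2*98 = (-1 + (2/5)*4*(3 - 2*4*1))**2*98 = (-1 + (2/5)*4*(3 - 8))**2*98 = (-1 + (2/5)*4*(-5))**2*98 = (-1 - 8)**2*98 = (-9)**2*98 = 81*98 = 7938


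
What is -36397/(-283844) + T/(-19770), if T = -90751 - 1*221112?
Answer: 44620005031/2805797940 ≈ 15.903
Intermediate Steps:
T = -311863 (T = -90751 - 221112 = -311863)
-36397/(-283844) + T/(-19770) = -36397/(-283844) - 311863/(-19770) = -36397*(-1/283844) - 311863*(-1/19770) = 36397/283844 + 311863/19770 = 44620005031/2805797940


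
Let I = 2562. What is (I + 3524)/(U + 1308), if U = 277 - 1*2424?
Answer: -6086/839 ≈ -7.2539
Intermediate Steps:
U = -2147 (U = 277 - 2424 = -2147)
(I + 3524)/(U + 1308) = (2562 + 3524)/(-2147 + 1308) = 6086/(-839) = 6086*(-1/839) = -6086/839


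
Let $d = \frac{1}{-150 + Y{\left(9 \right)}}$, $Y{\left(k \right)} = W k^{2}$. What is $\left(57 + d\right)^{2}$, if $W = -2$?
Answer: $\frac{316235089}{97344} \approx 3248.6$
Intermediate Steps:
$Y{\left(k \right)} = - 2 k^{2}$
$d = - \frac{1}{312}$ ($d = \frac{1}{-150 - 2 \cdot 9^{2}} = \frac{1}{-150 - 162} = \frac{1}{-312} = - \frac{1}{312} \approx -0.0032051$)
$\left(57 + d\right)^{2} = \left(57 - \frac{1}{312}\right)^{2} = \left(\frac{17783}{312}\right)^{2} = \frac{316235089}{97344}$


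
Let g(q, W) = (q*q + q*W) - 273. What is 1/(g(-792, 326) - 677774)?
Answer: -1/308975 ≈ -3.2365e-6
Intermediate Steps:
g(q, W) = -273 + q² + W*q (g(q, W) = (q² + W*q) - 273 = -273 + q² + W*q)
1/(g(-792, 326) - 677774) = 1/((-273 + (-792)² + 326*(-792)) - 677774) = 1/((-273 + 627264 - 258192) - 677774) = 1/(368799 - 677774) = 1/(-308975) = -1/308975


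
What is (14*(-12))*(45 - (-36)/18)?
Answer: -7896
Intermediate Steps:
(14*(-12))*(45 - (-36)/18) = -168*(45 - (-36)/18) = -168*(45 - 1*(-2)) = -168*(45 + 2) = -168*47 = -7896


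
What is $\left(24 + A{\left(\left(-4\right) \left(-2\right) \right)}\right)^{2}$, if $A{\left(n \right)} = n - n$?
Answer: $576$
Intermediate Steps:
$A{\left(n \right)} = 0$
$\left(24 + A{\left(\left(-4\right) \left(-2\right) \right)}\right)^{2} = \left(24 + 0\right)^{2} = 24^{2} = 576$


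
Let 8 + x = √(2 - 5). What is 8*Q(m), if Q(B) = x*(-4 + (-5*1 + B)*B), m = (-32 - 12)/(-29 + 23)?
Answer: -7552/9 + 944*I*√3/9 ≈ -839.11 + 181.67*I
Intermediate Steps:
x = -8 + I*√3 (x = -8 + √(2 - 5) = -8 + √(-3) = -8 + I*√3 ≈ -8.0 + 1.732*I)
m = 22/3 (m = -44/(-6) = -44*(-⅙) = 22/3 ≈ 7.3333)
Q(B) = (-8 + I*√3)*(-4 + B*(-5 + B)) (Q(B) = (-8 + I*√3)*(-4 + (-5*1 + B)*B) = (-8 + I*√3)*(-4 + (-5 + B)*B) = (-8 + I*√3)*(-4 + B*(-5 + B)))
8*Q(m) = 8*((8 - I*√3)*(4 - (22/3)² + 5*(22/3))) = 8*((8 - I*√3)*(4 - 1*484/9 + 110/3)) = 8*((8 - I*√3)*(4 - 484/9 + 110/3)) = 8*((8 - I*√3)*(-118/9)) = 8*(-944/9 + 118*I*√3/9) = -7552/9 + 944*I*√3/9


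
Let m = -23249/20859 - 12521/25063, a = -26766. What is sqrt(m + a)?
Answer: 4*I*sqrt(457238464172805466326)/522789117 ≈ 163.61*I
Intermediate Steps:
m = -843865226/522789117 (m = -23249*1/20859 - 12521*1/25063 = -23249/20859 - 12521/25063 = -843865226/522789117 ≈ -1.6142)
sqrt(m + a) = sqrt(-843865226/522789117 - 26766) = sqrt(-13993817370848/522789117) = 4*I*sqrt(457238464172805466326)/522789117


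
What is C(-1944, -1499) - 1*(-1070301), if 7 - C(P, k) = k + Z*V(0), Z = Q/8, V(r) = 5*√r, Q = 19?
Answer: 1071807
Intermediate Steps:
Z = 19/8 ≈ 2.3750
C(P, k) = 7 - k (C(P, k) = 7 - (k + 19*(5*√0)/8) = 7 - (k + 19*(5*0)/8) = 7 - (k + (19/8)*0) = 7 - (k + 0) = 7 - k)
C(-1944, -1499) - 1*(-1070301) = (7 - 1*(-1499)) - 1*(-1070301) = (7 + 1499) + 1070301 = 1506 + 1070301 = 1071807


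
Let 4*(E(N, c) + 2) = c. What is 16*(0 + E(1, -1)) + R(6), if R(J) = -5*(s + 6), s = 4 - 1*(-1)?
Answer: -91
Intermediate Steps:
s = 5 (s = 4 + 1 = 5)
E(N, c) = -2 + c/4
R(J) = -55 (R(J) = -5*(5 + 6) = -5*11 = -55)
16*(0 + E(1, -1)) + R(6) = 16*(0 + (-2 + (¼)*(-1))) - 55 = 16*(0 + (-2 - ¼)) - 55 = 16*(0 - 9/4) - 55 = 16*(-9/4) - 55 = -36 - 55 = -91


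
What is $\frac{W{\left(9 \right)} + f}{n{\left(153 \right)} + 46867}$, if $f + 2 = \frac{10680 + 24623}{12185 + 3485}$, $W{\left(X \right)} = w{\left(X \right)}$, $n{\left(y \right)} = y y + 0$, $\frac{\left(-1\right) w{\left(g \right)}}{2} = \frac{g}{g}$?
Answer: $- \frac{27377}{1101224920} \approx -2.486 \cdot 10^{-5}$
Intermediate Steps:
$w{\left(g \right)} = -2$ ($w{\left(g \right)} = - 2 \frac{g}{g} = \left(-2\right) 1 = -2$)
$n{\left(y \right)} = y^{2}$ ($n{\left(y \right)} = y^{2} + 0 = y^{2}$)
$W{\left(X \right)} = -2$
$f = \frac{3963}{15670}$ ($f = -2 + \frac{10680 + 24623}{12185 + 3485} = -2 + \frac{35303}{15670} = \frac{3963}{15670} \approx 0.2529$)
$\frac{W{\left(9 \right)} + f}{n{\left(153 \right)} + 46867} = \frac{-2 + \frac{3963}{15670}}{153^{2} + 46867} = - \frac{27377}{15670 \left(23409 + 46867\right)} = - \frac{27377}{15670 \cdot 70276} = \left(- \frac{27377}{15670}\right) \frac{1}{70276} = - \frac{27377}{1101224920}$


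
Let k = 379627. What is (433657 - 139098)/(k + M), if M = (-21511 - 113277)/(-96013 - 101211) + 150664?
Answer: 14523526054/26146561743 ≈ 0.55547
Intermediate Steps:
M = 7428672881/49306 (M = -134788/(-197224) + 150664 = -134788*(-1/197224) + 150664 = 33697/49306 + 150664 = 7428672881/49306 ≈ 1.5066e+5)
(433657 - 139098)/(k + M) = (433657 - 139098)/(379627 + 7428672881/49306) = 294559/(26146561743/49306) = 294559*(49306/26146561743) = 14523526054/26146561743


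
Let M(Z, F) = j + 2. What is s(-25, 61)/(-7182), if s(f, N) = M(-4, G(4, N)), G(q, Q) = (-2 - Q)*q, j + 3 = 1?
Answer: 0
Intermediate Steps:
j = -2 (j = -3 + 1 = -2)
G(q, Q) = q*(-2 - Q)
M(Z, F) = 0 (M(Z, F) = -2 + 2 = 0)
s(f, N) = 0
s(-25, 61)/(-7182) = 0/(-7182) = 0*(-1/7182) = 0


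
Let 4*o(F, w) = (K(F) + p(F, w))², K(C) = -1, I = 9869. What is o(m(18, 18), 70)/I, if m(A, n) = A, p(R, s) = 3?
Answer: 1/9869 ≈ 0.00010133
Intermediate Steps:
o(F, w) = 1 (o(F, w) = (-1 + 3)²/4 = (¼)*2² = (¼)*4 = 1)
o(m(18, 18), 70)/I = 1/9869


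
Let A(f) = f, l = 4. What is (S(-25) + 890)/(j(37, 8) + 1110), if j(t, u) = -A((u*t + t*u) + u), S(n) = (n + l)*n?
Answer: 283/102 ≈ 2.7745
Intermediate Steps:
S(n) = n*(4 + n) (S(n) = (n + 4)*n = (4 + n)*n = n*(4 + n))
j(t, u) = -u - 2*t*u (j(t, u) = -((u*t + t*u) + u) = -((t*u + t*u) + u) = -(2*t*u + u) = -(u + 2*t*u) = -u - 2*t*u)
(S(-25) + 890)/(j(37, 8) + 1110) = (-25*(4 - 25) + 890)/(-1*8*(1 + 2*37) + 1110) = (-25*(-21) + 890)/(-1*8*(1 + 74) + 1110) = (525 + 890)/(-1*8*75 + 1110) = 1415/(-600 + 1110) = 1415/510 = 1415*(1/510) = 283/102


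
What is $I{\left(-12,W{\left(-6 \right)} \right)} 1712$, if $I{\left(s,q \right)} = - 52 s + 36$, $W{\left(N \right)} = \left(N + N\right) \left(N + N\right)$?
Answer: $1129920$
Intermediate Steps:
$W{\left(N \right)} = 4 N^{2}$ ($W{\left(N \right)} = 2 N 2 N = 4 N^{2}$)
$I{\left(s,q \right)} = 36 - 52 s$
$I{\left(-12,W{\left(-6 \right)} \right)} 1712 = \left(36 - -624\right) 1712 = \left(36 + 624\right) 1712 = 660 \cdot 1712 = 1129920$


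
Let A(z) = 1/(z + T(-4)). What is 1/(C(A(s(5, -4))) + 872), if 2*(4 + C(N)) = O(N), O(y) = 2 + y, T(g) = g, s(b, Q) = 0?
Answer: 8/6951 ≈ 0.0011509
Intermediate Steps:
A(z) = 1/(-4 + z) (A(z) = 1/(z - 4) = 1/(-4 + z))
C(N) = -3 + N/2 (C(N) = -4 + (2 + N)/2 = -4 + (1 + N/2) = -3 + N/2)
1/(C(A(s(5, -4))) + 872) = 1/((-3 + 1/(2*(-4 + 0))) + 872) = 1/((-3 + (½)/(-4)) + 872) = 1/((-3 + (½)*(-¼)) + 872) = 1/((-3 - ⅛) + 872) = 1/(-25/8 + 872) = 1/(6951/8) = 8/6951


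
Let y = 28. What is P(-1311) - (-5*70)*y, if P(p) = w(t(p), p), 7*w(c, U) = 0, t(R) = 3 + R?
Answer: 9800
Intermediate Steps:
w(c, U) = 0 (w(c, U) = (⅐)*0 = 0)
P(p) = 0
P(-1311) - (-5*70)*y = 0 - (-5*70)*28 = 0 - (-350)*28 = 0 - 1*(-9800) = 0 + 9800 = 9800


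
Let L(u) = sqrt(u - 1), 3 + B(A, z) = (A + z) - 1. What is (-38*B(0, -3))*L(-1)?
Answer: 266*I*sqrt(2) ≈ 376.18*I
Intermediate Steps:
B(A, z) = -4 + A + z (B(A, z) = -3 + ((A + z) - 1) = -3 + (-1 + A + z) = -4 + A + z)
L(u) = sqrt(-1 + u)
(-38*B(0, -3))*L(-1) = (-38*(-4 + 0 - 3))*sqrt(-1 - 1) = (-38*(-7))*sqrt(-2) = 266*(I*sqrt(2)) = 266*I*sqrt(2)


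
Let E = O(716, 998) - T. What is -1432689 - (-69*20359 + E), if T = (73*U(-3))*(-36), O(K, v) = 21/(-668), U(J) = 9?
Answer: -34448739/668 ≈ -51570.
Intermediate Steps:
O(K, v) = -21/668 (O(K, v) = 21*(-1/668) = -21/668)
T = -23652 (T = (73*9)*(-36) = 657*(-36) = -23652)
E = 15799515/668 (E = -21/668 - 1*(-23652) = -21/668 + 23652 = 15799515/668 ≈ 23652.)
-1432689 - (-69*20359 + E) = -1432689 - (-69*20359 + 15799515/668) = -1432689 - (-1404771 + 15799515/668) = -1432689 - 1*(-922587513/668) = -1432689 + 922587513/668 = -34448739/668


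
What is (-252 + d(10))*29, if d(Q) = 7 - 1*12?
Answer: -7453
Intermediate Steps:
d(Q) = -5 (d(Q) = 7 - 12 = -5)
(-252 + d(10))*29 = (-252 - 5)*29 = -257*29 = -7453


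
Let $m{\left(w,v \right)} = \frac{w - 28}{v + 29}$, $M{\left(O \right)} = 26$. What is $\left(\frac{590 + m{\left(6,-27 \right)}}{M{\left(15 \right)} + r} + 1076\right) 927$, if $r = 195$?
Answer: $\frac{220973625}{221} \approx 9.9988 \cdot 10^{5}$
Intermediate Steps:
$m{\left(w,v \right)} = \frac{-28 + w}{29 + v}$
$\left(\frac{590 + m{\left(6,-27 \right)}}{M{\left(15 \right)} + r} + 1076\right) 927 = \left(\frac{590 + \frac{-28 + 6}{29 - 27}}{26 + 195} + 1076\right) 927 = \left(\frac{590 + \frac{1}{2} \left(-22\right)}{221} + 1076\right) 927 = \left(\left(590 + \frac{1}{2} \left(-22\right)\right) \frac{1}{221} + 1076\right) 927 = \left(\left(590 - 11\right) \frac{1}{221} + 1076\right) 927 = \left(579 \cdot \frac{1}{221} + 1076\right) 927 = \left(\frac{579}{221} + 1076\right) 927 = \frac{238375}{221} \cdot 927 = \frac{220973625}{221}$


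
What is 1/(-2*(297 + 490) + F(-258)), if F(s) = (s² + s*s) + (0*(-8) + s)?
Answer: 1/131296 ≈ 7.6164e-6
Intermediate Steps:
F(s) = s + 2*s² (F(s) = (s² + s²) + (0 + s) = 2*s² + s = s + 2*s²)
1/(-2*(297 + 490) + F(-258)) = 1/(-2*(297 + 490) - 258*(1 + 2*(-258))) = 1/(-2*787 - 258*(1 - 516)) = 1/(-1574 - 258*(-515)) = 1/(-1574 + 132870) = 1/131296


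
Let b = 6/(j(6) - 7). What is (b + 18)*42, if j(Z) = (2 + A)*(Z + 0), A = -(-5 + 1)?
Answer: 22176/29 ≈ 764.69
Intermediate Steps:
A = 4 (A = -1*(-4) = 4)
j(Z) = 6*Z (j(Z) = (2 + 4)*(Z + 0) = 6*Z)
b = 6/29 (b = 6/(6*6 - 7) = 6/(36 - 7) = 6/29 ≈ 0.20690)
(b + 18)*42 = (6/29 + 18)*42 = (528/29)*42 = 22176/29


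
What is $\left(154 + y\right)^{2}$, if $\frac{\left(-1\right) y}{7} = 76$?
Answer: $142884$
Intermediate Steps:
$y = -532$ ($y = \left(-7\right) 76 = -532$)
$\left(154 + y\right)^{2} = \left(154 - 532\right)^{2} = \left(-378\right)^{2} = 142884$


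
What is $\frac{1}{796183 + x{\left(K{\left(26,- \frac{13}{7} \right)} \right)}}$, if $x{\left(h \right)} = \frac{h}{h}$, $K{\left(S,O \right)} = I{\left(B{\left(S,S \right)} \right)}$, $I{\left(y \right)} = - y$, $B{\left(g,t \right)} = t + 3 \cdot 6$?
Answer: $\frac{1}{796184} \approx 1.256 \cdot 10^{-6}$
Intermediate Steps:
$B{\left(g,t \right)} = 18 + t$ ($B{\left(g,t \right)} = t + 18 = 18 + t$)
$K{\left(S,O \right)} = -18 - S$ ($K{\left(S,O \right)} = - (18 + S) = -18 - S$)
$x{\left(h \right)} = 1$
$\frac{1}{796183 + x{\left(K{\left(26,- \frac{13}{7} \right)} \right)}} = \frac{1}{796183 + 1} = \frac{1}{796184}$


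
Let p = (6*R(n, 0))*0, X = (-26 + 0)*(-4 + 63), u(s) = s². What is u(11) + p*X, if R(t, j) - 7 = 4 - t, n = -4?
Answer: 121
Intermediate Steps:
R(t, j) = 11 - t (R(t, j) = 7 + (4 - t) = 11 - t)
X = -1534 (X = -26*59 = -1534)
p = 0 (p = (6*(11 - 1*(-4)))*0 = (6*(11 + 4))*0 = (6*15)*0 = 90*0 = 0)
u(11) + p*X = 11² + 0*(-1534) = 121 + 0 = 121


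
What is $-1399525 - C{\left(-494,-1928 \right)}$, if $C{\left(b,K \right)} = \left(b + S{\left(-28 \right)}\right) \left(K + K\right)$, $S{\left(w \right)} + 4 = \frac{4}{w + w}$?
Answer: $- \frac{23240619}{7} \approx -3.3201 \cdot 10^{6}$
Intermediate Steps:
$S{\left(w \right)} = -4 + \frac{2}{w}$ ($S{\left(w \right)} = -4 + \frac{4}{w + w} = -4 + \frac{4}{2 w} = -4 + 4 \frac{1}{2 w} = -4 + \frac{2}{w}$)
$C{\left(b,K \right)} = 2 K \left(- \frac{57}{14} + b\right)$ ($C{\left(b,K \right)} = \left(b - \left(4 - \frac{2}{-28}\right)\right) \left(K + K\right) = \left(b + \left(-4 + 2 \left(- \frac{1}{28}\right)\right)\right) 2 K = \left(b - \frac{57}{14}\right) 2 K = \left(- \frac{57}{14} + b\right) 2 K = 2 K \left(- \frac{57}{14} + b\right)$)
$-1399525 - C{\left(-494,-1928 \right)} = -1399525 - \frac{1}{7} \left(-1928\right) \left(-57 + 14 \left(-494\right)\right) = -1399525 - \frac{1}{7} \left(-1928\right) \left(-57 - 6916\right) = -1399525 - \frac{1}{7} \left(-1928\right) \left(-6973\right) = -1399525 - \frac{13443944}{7} = - \frac{23240619}{7}$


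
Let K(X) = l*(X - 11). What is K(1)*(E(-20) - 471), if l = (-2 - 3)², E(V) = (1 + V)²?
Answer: 27500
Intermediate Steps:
l = 25 (l = (-5)² = 25)
K(X) = -275 + 25*X (K(X) = 25*(X - 11) = 25*(-11 + X) = -275 + 25*X)
K(1)*(E(-20) - 471) = (-275 + 25*1)*((1 - 20)² - 471) = (-275 + 25)*((-19)² - 471) = -250*(361 - 471) = -250*(-110) = 27500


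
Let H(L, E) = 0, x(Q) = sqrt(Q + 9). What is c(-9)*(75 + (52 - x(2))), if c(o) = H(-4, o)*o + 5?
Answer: 635 - 5*sqrt(11) ≈ 618.42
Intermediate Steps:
x(Q) = sqrt(9 + Q)
c(o) = 5 (c(o) = 0*o + 5 = 0 + 5 = 5)
c(-9)*(75 + (52 - x(2))) = 5*(75 + (52 - sqrt(9 + 2))) = 5*(75 + (52 - sqrt(11))) = 5*(127 - sqrt(11)) = 635 - 5*sqrt(11)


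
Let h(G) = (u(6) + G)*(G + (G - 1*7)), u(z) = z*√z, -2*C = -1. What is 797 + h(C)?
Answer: 794 - 36*√6 ≈ 705.82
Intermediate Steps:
C = ½ (C = -½*(-1) = ½ ≈ 0.50000)
u(z) = z^(3/2)
h(G) = (-7 + 2*G)*(G + 6*√6) (h(G) = (6^(3/2) + G)*(G + (G - 1*7)) = (6*√6 + G)*(G + (G - 7)) = (G + 6*√6)*(G + (-7 + G)) = (G + 6*√6)*(-7 + 2*G) = (-7 + 2*G)*(G + 6*√6))
797 + h(C) = 797 + (-42*√6 - 7*½ + 2*(½)² + 12*(½)*√6) = 797 + (-42*√6 - 7/2 + 2*(¼) + 6*√6) = 797 + (-42*√6 - 7/2 + ½ + 6*√6) = 797 + (-3 - 36*√6) = 794 - 36*√6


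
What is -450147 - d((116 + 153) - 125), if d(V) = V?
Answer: -450291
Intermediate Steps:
-450147 - d((116 + 153) - 125) = -450147 - ((116 + 153) - 125) = -450147 - (269 - 125) = -450147 - 1*144 = -450147 - 144 = -450291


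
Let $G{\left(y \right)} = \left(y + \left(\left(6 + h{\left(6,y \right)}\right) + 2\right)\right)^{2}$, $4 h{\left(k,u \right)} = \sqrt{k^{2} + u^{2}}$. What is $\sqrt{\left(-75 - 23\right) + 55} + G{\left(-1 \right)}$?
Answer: $\frac{\left(28 + \sqrt{37}\right)^{2}}{16} + i \sqrt{43} \approx 72.602 + 6.5574 i$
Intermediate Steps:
$h{\left(k,u \right)} = \frac{\sqrt{k^{2} + u^{2}}}{4}$
$G{\left(y \right)} = \left(8 + y + \frac{\sqrt{36 + y^{2}}}{4}\right)^{2}$ ($G{\left(y \right)} = \left(y + \left(\left(6 + \frac{\sqrt{6^{2} + y^{2}}}{4}\right) + 2\right)\right)^{2} = \left(y + \left(\left(6 + \frac{\sqrt{36 + y^{2}}}{4}\right) + 2\right)\right)^{2} = \left(y + \left(8 + \frac{\sqrt{36 + y^{2}}}{4}\right)\right)^{2} = \left(8 + y + \frac{\sqrt{36 + y^{2}}}{4}\right)^{2}$)
$\sqrt{\left(-75 - 23\right) + 55} + G{\left(-1 \right)} = \sqrt{\left(-75 - 23\right) + 55} + \frac{\left(32 + \sqrt{36 + \left(-1\right)^{2}} + 4 \left(-1\right)\right)^{2}}{16} = \sqrt{-98 + 55} + \frac{\left(32 + \sqrt{36 + 1} - 4\right)^{2}}{16} = \sqrt{-43} + \frac{\left(32 + \sqrt{37} - 4\right)^{2}}{16} = i \sqrt{43} + \frac{\left(28 + \sqrt{37}\right)^{2}}{16} = \frac{\left(28 + \sqrt{37}\right)^{2}}{16} + i \sqrt{43}$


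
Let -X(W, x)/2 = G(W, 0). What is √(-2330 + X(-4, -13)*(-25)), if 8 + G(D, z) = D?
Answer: I*√2930 ≈ 54.129*I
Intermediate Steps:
G(D, z) = -8 + D
X(W, x) = 16 - 2*W (X(W, x) = -2*(-8 + W) = 16 - 2*W)
√(-2330 + X(-4, -13)*(-25)) = √(-2330 + (16 - 2*(-4))*(-25)) = √(-2330 + (16 + 8)*(-25)) = √(-2330 + 24*(-25)) = √(-2330 - 600) = √(-2930) = I*√2930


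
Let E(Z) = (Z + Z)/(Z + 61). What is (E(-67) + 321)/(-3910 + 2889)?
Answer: -1030/3063 ≈ -0.33627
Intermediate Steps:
E(Z) = 2*Z/(61 + Z) (E(Z) = (2*Z)/(61 + Z) = 2*Z/(61 + Z))
(E(-67) + 321)/(-3910 + 2889) = (2*(-67)/(61 - 67) + 321)/(-3910 + 2889) = (2*(-67)/(-6) + 321)/(-1021) = (2*(-67)*(-1/6) + 321)*(-1/1021) = (67/3 + 321)*(-1/1021) = (1030/3)*(-1/1021) = -1030/3063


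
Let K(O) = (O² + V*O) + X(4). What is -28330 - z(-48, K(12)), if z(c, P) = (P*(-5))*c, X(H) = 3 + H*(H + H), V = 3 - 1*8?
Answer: -56890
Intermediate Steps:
V = -5 (V = 3 - 8 = -5)
X(H) = 3 + 2*H² (X(H) = 3 + H*(2*H) = 3 + 2*H²)
K(O) = 35 + O² - 5*O (K(O) = (O² - 5*O) + (3 + 2*4²) = (O² - 5*O) + (3 + 2*16) = (O² - 5*O) + (3 + 32) = (O² - 5*O) + 35 = 35 + O² - 5*O)
z(c, P) = -5*P*c (z(c, P) = (-5*P)*c = -5*P*c)
-28330 - z(-48, K(12)) = -28330 - (-5)*(35 + 12² - 5*12)*(-48) = -28330 - (-5)*(35 + 144 - 60)*(-48) = -28330 - (-5)*119*(-48) = -28330 - 1*28560 = -28330 - 28560 = -56890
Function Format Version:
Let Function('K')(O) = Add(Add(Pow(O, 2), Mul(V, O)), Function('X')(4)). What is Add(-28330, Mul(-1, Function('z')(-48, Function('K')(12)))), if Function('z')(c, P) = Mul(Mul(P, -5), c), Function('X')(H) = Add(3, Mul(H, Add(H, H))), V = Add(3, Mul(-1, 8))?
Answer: -56890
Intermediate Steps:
V = -5 (V = Add(3, -8) = -5)
Function('X')(H) = Add(3, Mul(2, Pow(H, 2))) (Function('X')(H) = Add(3, Mul(H, Mul(2, H))) = Add(3, Mul(2, Pow(H, 2))))
Function('K')(O) = Add(35, Pow(O, 2), Mul(-5, O)) (Function('K')(O) = Add(Add(Pow(O, 2), Mul(-5, O)), Add(3, Mul(2, Pow(4, 2)))) = Add(Add(Pow(O, 2), Mul(-5, O)), Add(3, Mul(2, 16))) = Add(Add(Pow(O, 2), Mul(-5, O)), Add(3, 32)) = Add(Add(Pow(O, 2), Mul(-5, O)), 35) = Add(35, Pow(O, 2), Mul(-5, O)))
Function('z')(c, P) = Mul(-5, P, c) (Function('z')(c, P) = Mul(Mul(-5, P), c) = Mul(-5, P, c))
Add(-28330, Mul(-1, Function('z')(-48, Function('K')(12)))) = Add(-28330, Mul(-1, Mul(-5, Add(35, Pow(12, 2), Mul(-5, 12)), -48))) = Add(-28330, Mul(-1, Mul(-5, Add(35, 144, -60), -48))) = Add(-28330, Mul(-1, Mul(-5, 119, -48))) = Add(-28330, Mul(-1, 28560)) = Add(-28330, -28560) = -56890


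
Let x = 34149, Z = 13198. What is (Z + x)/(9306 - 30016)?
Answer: -47347/20710 ≈ -2.2862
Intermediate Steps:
(Z + x)/(9306 - 30016) = (13198 + 34149)/(9306 - 30016) = 47347/(-20710) = 47347*(-1/20710) = -47347/20710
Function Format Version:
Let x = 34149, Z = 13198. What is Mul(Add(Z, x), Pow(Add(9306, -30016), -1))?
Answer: Rational(-47347, 20710) ≈ -2.2862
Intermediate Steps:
Mul(Add(Z, x), Pow(Add(9306, -30016), -1)) = Mul(Add(13198, 34149), Pow(Add(9306, -30016), -1)) = Mul(47347, Pow(-20710, -1)) = Mul(47347, Rational(-1, 20710)) = Rational(-47347, 20710)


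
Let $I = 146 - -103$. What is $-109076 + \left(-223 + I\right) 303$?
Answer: $-101198$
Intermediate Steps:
$I = 249$ ($I = 146 + 103 = 249$)
$-109076 + \left(-223 + I\right) 303 = -109076 + \left(-223 + 249\right) 303 = -109076 + 26 \cdot 303 = -109076 + 7878 = -101198$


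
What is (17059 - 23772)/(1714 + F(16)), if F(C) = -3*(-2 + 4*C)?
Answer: -6713/1528 ≈ -4.3933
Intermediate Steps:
F(C) = 6 - 12*C
(17059 - 23772)/(1714 + F(16)) = (17059 - 23772)/(1714 + (6 - 12*16)) = -6713/(1714 + (6 - 192)) = -6713/(1714 - 186) = -6713/1528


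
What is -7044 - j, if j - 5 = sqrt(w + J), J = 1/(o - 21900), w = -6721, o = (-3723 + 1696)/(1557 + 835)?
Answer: -7049 - I*sqrt(18444975706772100993)/52386827 ≈ -7049.0 - 81.982*I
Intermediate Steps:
o = -2027/2392 ≈ -0.84741
J = -2392/52386827 (J = 1/(-2027/2392 - 21900) = 1/(-52386827/2392) = -2392/52386827 ≈ -4.5660e-5)
j = 5 + I*sqrt(18444975706772100993)/52386827 (j = 5 + sqrt(-6721 - 2392/52386827) = 5 + sqrt(-352091866659/52386827) = 5 + I*sqrt(18444975706772100993)/52386827 ≈ 5.0 + 81.982*I)
-7044 - j = -7044 - (5 + I*sqrt(18444975706772100993)/52386827) = -7044 + (-5 - I*sqrt(18444975706772100993)/52386827) = -7049 - I*sqrt(18444975706772100993)/52386827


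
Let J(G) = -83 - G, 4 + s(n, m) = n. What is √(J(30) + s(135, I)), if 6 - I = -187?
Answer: 3*√2 ≈ 4.2426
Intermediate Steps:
I = 193 (I = 6 - 1*(-187) = 6 + 187 = 193)
s(n, m) = -4 + n
√(J(30) + s(135, I)) = √((-83 - 1*30) + (-4 + 135)) = √((-83 - 30) + 131) = √(-113 + 131) = √18 = 3*√2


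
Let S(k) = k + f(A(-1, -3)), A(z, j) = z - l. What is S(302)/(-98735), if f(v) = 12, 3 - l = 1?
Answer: -314/98735 ≈ -0.0031802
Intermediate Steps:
l = 2 (l = 3 - 1*1 = 3 - 1 = 2)
A(z, j) = -2 + z (A(z, j) = z - 1*2 = z - 2 = -2 + z)
S(k) = 12 + k (S(k) = k + 12 = 12 + k)
S(302)/(-98735) = (12 + 302)/(-98735) = 314*(-1/98735) = -314/98735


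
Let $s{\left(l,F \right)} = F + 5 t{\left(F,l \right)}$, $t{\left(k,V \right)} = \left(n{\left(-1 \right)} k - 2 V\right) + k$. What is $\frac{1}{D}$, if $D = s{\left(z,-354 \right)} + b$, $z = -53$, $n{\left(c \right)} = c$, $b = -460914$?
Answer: $- \frac{1}{460738} \approx -2.1704 \cdot 10^{-6}$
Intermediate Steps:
$t{\left(k,V \right)} = - 2 V$ ($t{\left(k,V \right)} = \left(- k - 2 V\right) + k = - 2 V$)
$s{\left(l,F \right)} = F - 10 l$ ($s{\left(l,F \right)} = F + 5 \left(- 2 l\right) = F - 10 l$)
$D = -460738$ ($D = \left(-354 - -530\right) - 460914 = \left(-354 + 530\right) - 460914 = 176 - 460914 = -460738$)
$\frac{1}{D} = \frac{1}{-460738} = - \frac{1}{460738}$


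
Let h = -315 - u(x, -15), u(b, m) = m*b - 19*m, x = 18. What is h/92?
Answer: -165/46 ≈ -3.5870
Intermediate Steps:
u(b, m) = -19*m + b*m (u(b, m) = b*m - 19*m = -19*m + b*m)
h = -330 (h = -315 - (-15)*(-19 + 18) = -315 - (-15)*(-1) = -315 - 1*15 = -315 - 15 = -330)
h/92 = -330/92 = -330*1/92 = -165/46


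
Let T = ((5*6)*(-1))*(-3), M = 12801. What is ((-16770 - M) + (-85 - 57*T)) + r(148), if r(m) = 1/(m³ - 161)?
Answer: -112763375965/3241631 ≈ -34786.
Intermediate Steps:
T = 90 (T = (30*(-1))*(-3) = -30*(-3) = 90)
r(m) = 1/(-161 + m³)
((-16770 - M) + (-85 - 57*T)) + r(148) = ((-16770 - 1*12801) + (-85 - 57*90)) + 1/(-161 + 148³) = ((-16770 - 12801) + (-85 - 5130)) + 1/(-161 + 3241792) = (-29571 - 5215) + 1/3241631 = -34786 + 1/3241631 = -112763375965/3241631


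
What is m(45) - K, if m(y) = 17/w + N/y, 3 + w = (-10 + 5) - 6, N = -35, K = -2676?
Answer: 336925/126 ≈ 2674.0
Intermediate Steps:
w = -14 (w = -3 + ((-10 + 5) - 6) = -3 + (-5 - 6) = -3 - 11 = -14)
m(y) = -17/14 - 35/y (m(y) = 17/(-14) - 35/y = 17*(-1/14) - 35/y = -17/14 - 35/y)
m(45) - K = (-17/14 - 35/45) - 1*(-2676) = (-17/14 - 35*1/45) + 2676 = (-17/14 - 7/9) + 2676 = -251/126 + 2676 = 336925/126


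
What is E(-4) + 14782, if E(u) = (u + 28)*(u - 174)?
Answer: 10510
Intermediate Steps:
E(u) = (-174 + u)*(28 + u) (E(u) = (28 + u)*(-174 + u) = (-174 + u)*(28 + u))
E(-4) + 14782 = (-4872 + (-4)² - 146*(-4)) + 14782 = (-4872 + 16 + 584) + 14782 = -4272 + 14782 = 10510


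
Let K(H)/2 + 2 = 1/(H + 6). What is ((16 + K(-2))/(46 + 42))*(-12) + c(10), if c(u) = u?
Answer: 365/44 ≈ 8.2955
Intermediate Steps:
K(H) = -4 + 2/(6 + H) (K(H) = -4 + 2/(H + 6) = -4 + 2/(6 + H))
((16 + K(-2))/(46 + 42))*(-12) + c(10) = ((16 + 2*(-11 - 2*(-2))/(6 - 2))/(46 + 42))*(-12) + 10 = ((16 + 2*(-11 + 4)/4)/88)*(-12) + 10 = ((16 + 2*(1/4)*(-7))*(1/88))*(-12) + 10 = ((16 - 7/2)*(1/88))*(-12) + 10 = ((25/2)*(1/88))*(-12) + 10 = (25/176)*(-12) + 10 = -75/44 + 10 = 365/44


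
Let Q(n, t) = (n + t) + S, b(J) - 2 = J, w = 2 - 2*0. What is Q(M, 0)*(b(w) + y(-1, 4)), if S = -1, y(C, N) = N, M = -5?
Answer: -48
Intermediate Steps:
w = 2 (w = 2 - 1*0 = 2 + 0 = 2)
b(J) = 2 + J
Q(n, t) = -1 + n + t (Q(n, t) = (n + t) - 1 = -1 + n + t)
Q(M, 0)*(b(w) + y(-1, 4)) = (-1 - 5 + 0)*((2 + 2) + 4) = -6*(4 + 4) = -6*8 = -48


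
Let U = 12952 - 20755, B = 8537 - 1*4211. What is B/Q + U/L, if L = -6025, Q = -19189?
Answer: 123667617/115613725 ≈ 1.0697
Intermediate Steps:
B = 4326 (B = 8537 - 4211 = 4326)
U = -7803
B/Q + U/L = 4326/(-19189) - 7803/(-6025) = 4326*(-1/19189) - 7803*(-1/6025) = -4326/19189 + 7803/6025 = 123667617/115613725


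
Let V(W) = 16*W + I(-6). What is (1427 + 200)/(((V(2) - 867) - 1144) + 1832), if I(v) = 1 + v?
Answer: -1627/152 ≈ -10.704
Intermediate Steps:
V(W) = -5 + 16*W (V(W) = 16*W + (1 - 6) = 16*W - 5 = -5 + 16*W)
(1427 + 200)/(((V(2) - 867) - 1144) + 1832) = (1427 + 200)/((((-5 + 16*2) - 867) - 1144) + 1832) = 1627/((((-5 + 32) - 867) - 1144) + 1832) = 1627/(((27 - 867) - 1144) + 1832) = 1627/((-840 - 1144) + 1832) = 1627/(-1984 + 1832) = 1627/(-152) = 1627*(-1/152) = -1627/152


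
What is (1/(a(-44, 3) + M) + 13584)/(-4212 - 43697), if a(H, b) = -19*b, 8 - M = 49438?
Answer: -672231407/2370872683 ≈ -0.28354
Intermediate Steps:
M = -49430 (M = 8 - 1*49438 = 8 - 49438 = -49430)
(1/(a(-44, 3) + M) + 13584)/(-4212 - 43697) = (1/(-19*3 - 49430) + 13584)/(-4212 - 43697) = (1/(-57 - 49430) + 13584)/(-47909) = (1/(-49487) + 13584)*(-1/47909) = (-1/49487 + 13584)*(-1/47909) = (672231407/49487)*(-1/47909) = -672231407/2370872683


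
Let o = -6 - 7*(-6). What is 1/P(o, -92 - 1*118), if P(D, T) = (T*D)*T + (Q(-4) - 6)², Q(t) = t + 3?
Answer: 1/1587649 ≈ 6.2986e-7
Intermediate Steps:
o = 36 (o = -6 + 42 = 36)
Q(t) = 3 + t
P(D, T) = 49 + D*T² (P(D, T) = (T*D)*T + ((3 - 4) - 6)² = (D*T)*T + (-1 - 6)² = D*T² + (-7)² = D*T² + 49 = 49 + D*T²)
1/P(o, -92 - 1*118) = 1/(49 + 36*(-92 - 1*118)²) = 1/(49 + 36*(-92 - 118)²) = 1/(49 + 36*(-210)²) = 1/(49 + 36*44100) = 1/(49 + 1587600) = 1/1587649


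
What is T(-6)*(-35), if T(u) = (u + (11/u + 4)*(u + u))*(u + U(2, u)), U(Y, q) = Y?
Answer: -4480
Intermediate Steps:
T(u) = (2 + u)*(u + 2*u*(4 + 11/u)) (T(u) = (u + (11/u + 4)*(u + u))*(u + 2) = (u + (4 + 11/u)*(2*u))*(2 + u) = (u + 2*u*(4 + 11/u))*(2 + u) = (2 + u)*(u + 2*u*(4 + 11/u)))
T(-6)*(-35) = (44 + 9*(-6)² + 40*(-6))*(-35) = (44 + 9*36 - 240)*(-35) = (44 + 324 - 240)*(-35) = 128*(-35) = -4480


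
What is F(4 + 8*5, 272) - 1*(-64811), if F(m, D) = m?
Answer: 64855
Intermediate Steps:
F(4 + 8*5, 272) - 1*(-64811) = (4 + 8*5) - 1*(-64811) = (4 + 40) + 64811 = 44 + 64811 = 64855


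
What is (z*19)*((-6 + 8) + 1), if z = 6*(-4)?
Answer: -1368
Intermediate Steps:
z = -24
(z*19)*((-6 + 8) + 1) = (-24*19)*((-6 + 8) + 1) = -456*(2 + 1) = -456*3 = -1368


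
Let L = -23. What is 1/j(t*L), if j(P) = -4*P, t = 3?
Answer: 1/276 ≈ 0.0036232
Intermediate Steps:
1/j(t*L) = 1/(-12*(-23)) = 1/(-4*(-69)) = 1/276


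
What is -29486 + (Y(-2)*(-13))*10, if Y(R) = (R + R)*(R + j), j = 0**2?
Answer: -30526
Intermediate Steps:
j = 0
Y(R) = 2*R**2 (Y(R) = (R + R)*(R + 0) = (2*R)*R = 2*R**2)
-29486 + (Y(-2)*(-13))*10 = -29486 + ((2*(-2)**2)*(-13))*10 = -29486 + ((2*4)*(-13))*10 = -29486 + (8*(-13))*10 = -29486 - 104*10 = -29486 - 1040 = -30526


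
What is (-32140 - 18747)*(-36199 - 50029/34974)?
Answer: 64426700259385/34974 ≈ 1.8421e+9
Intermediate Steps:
(-32140 - 18747)*(-36199 - 50029/34974) = -50887*(-36199 - 50029*1/34974) = -50887*(-36199 - 50029/34974) = -50887*(-1266073855/34974) = 64426700259385/34974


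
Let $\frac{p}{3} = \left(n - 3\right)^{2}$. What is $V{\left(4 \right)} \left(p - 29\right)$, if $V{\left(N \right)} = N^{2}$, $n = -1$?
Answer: $304$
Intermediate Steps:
$p = 48$ ($p = 3 \left(-1 - 3\right)^{2} = 3 \left(-4\right)^{2} = 3 \cdot 16 = 48$)
$V{\left(4 \right)} \left(p - 29\right) = 4^{2} \left(48 - 29\right) = 16 \cdot 19 = 304$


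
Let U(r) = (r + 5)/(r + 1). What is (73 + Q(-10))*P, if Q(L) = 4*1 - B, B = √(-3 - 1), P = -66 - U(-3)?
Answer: -5005 + 130*I ≈ -5005.0 + 130.0*I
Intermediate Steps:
U(r) = (5 + r)/(1 + r)
P = -65 (P = -66 - (5 - 3)/(1 - 3) = -66 - 2/(-2) = -66 - (-1)*2/2 = -66 - 1*(-1) = -66 + 1 = -65)
B = 2*I (B = √(-4) = 2*I ≈ 2.0*I)
Q(L) = 4 - 2*I (Q(L) = 4*1 - 2*I = 4 - 2*I)
(73 + Q(-10))*P = (73 + (4 - 2*I))*(-65) = (77 - 2*I)*(-65) = -5005 + 130*I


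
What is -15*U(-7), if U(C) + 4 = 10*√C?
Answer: 60 - 150*I*√7 ≈ 60.0 - 396.86*I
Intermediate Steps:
U(C) = -4 + 10*√C
-15*U(-7) = -15*(-4 + 10*√(-7)) = -15*(-4 + 10*(I*√7)) = -15*(-4 + 10*I*√7) = 60 - 150*I*√7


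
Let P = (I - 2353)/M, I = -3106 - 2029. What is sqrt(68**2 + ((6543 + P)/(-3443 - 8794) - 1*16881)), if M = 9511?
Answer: 2*I*sqrt(4612144563315211883)/38795369 ≈ 110.71*I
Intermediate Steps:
I = -5135
P = -7488/9511 (P = (-5135 - 2353)/9511 = -7488*1/9511 = -7488/9511 ≈ -0.78730)
sqrt(68**2 + ((6543 + P)/(-3443 - 8794) - 1*16881)) = sqrt(68**2 + ((6543 - 7488/9511)/(-3443 - 8794) - 1*16881)) = sqrt(4624 + ((62222985/9511)/(-12237) - 16881)) = sqrt(4624 + ((62222985/9511)*(-1/12237) - 16881)) = sqrt(4624 + (-20740995/38795369 - 16881)) = sqrt(4624 - 654925365084/38795369) = sqrt(-475535578828/38795369) = 2*I*sqrt(4612144563315211883)/38795369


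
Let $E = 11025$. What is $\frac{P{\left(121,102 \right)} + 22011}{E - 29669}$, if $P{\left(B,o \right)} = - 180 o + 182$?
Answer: $- \frac{3833}{18644} \approx -0.20559$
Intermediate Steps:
$P{\left(B,o \right)} = 182 - 180 o$
$\frac{P{\left(121,102 \right)} + 22011}{E - 29669} = \frac{\left(182 - 18360\right) + 22011}{11025 - 29669} = \frac{\left(182 - 18360\right) + 22011}{-18644} = \left(-18178 + 22011\right) \left(- \frac{1}{18644}\right) = 3833 \left(- \frac{1}{18644}\right) = - \frac{3833}{18644}$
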